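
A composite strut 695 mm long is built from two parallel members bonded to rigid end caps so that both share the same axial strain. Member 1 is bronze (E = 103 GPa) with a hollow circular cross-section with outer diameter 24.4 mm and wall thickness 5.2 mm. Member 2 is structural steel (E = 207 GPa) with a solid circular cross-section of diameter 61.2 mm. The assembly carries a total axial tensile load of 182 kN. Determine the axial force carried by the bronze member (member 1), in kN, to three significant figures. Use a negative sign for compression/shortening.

9.17 kN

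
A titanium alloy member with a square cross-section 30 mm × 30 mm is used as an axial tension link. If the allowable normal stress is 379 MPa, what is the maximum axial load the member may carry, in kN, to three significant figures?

A = 900 mm².
P_max = σ_allow · A = 379 · 900 = 341100 N = 341.1 kN.

341 kN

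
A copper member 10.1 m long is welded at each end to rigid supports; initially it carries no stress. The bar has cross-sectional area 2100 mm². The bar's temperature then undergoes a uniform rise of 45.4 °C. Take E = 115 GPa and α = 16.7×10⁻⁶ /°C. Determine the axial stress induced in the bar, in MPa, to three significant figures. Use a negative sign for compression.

-87.2 MPa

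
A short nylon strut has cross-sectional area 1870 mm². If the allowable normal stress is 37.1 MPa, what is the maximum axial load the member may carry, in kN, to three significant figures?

69.4 kN

P_max = σ_allow · A = 37.1 · 1870 = 69380 N = 69.38 kN.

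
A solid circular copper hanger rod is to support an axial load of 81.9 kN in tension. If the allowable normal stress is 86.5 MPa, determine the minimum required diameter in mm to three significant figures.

Required area A ≥ P/σ_allow = 81900/86.5 = 946.8 mm².
For a solid circular section, d ≥ √(4A/π) = 34.72 mm.

34.7 mm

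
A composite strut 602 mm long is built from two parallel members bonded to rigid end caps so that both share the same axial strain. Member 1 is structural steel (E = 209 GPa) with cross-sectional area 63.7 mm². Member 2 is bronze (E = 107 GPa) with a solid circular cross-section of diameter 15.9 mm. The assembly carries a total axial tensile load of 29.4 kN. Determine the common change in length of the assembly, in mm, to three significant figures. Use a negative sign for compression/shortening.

0.512 mm

A_2 = 198.6 mm².
Equal strain + equilibrium ⇒ each member carries load in proportion to AE: A₁E₁ = 13310000 N, A₂E₂ = 21250000 N, ΣAE = 34560000 N.
δ = PL/ΣAE = 29400·602/34560000 = 0.5121 mm.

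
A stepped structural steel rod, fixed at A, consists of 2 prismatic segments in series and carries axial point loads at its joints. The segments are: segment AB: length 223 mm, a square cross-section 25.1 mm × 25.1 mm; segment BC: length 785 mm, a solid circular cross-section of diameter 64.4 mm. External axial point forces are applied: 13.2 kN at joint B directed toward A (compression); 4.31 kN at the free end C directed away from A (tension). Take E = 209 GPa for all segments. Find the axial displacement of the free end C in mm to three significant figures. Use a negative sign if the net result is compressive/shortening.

-0.0101 mm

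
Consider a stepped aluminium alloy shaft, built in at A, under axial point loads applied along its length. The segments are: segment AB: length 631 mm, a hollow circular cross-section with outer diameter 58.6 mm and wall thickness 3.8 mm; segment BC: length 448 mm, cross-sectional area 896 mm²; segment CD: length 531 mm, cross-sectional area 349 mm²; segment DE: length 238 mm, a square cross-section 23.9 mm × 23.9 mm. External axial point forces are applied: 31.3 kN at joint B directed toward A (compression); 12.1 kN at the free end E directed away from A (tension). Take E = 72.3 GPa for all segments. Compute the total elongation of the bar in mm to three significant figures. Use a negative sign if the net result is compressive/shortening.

0.152 mm

Internal axial forces (sectioning from the free end, tension +): N_DE = 12.1 kN, N_CD = 12.1 kN, N_BC = 12.1 kN, N_AB = -19.2 kN.
A_AB = 654.2 mm².
A_DE = 571.2 mm².
δ_AB = -19200·631/(654.2·72300) = -0.2561 mm
δ_BC = 12100·448/(896·72300) = 0.08368 mm
δ_CD = 12100·531/(349·72300) = 0.2546 mm
δ_DE = 12100·238/(571.2·72300) = 0.06973 mm
δ = Σδ_i = 0.1519 mm.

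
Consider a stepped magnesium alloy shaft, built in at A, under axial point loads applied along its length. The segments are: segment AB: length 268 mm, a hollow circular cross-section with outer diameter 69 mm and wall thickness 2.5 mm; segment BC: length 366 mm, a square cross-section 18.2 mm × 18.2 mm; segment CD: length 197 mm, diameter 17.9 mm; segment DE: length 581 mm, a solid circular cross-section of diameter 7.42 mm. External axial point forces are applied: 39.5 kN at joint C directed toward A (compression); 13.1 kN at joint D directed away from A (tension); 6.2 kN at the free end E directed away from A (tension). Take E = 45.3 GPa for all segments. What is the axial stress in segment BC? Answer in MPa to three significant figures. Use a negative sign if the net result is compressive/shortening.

-61.0 MPa

Internal axial forces (sectioning from the free end, tension +): N_DE = 6.2 kN, N_CD = 19.3 kN, N_BC = -20.2 kN, N_AB = -20.2 kN.
A_BC = 331.2 mm².
σ_BC = N_BC/A_BC = -20200/331.2 = -60.98 MPa.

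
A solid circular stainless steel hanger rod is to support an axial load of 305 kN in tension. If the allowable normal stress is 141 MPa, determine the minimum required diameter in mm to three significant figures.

Required area A ≥ P/σ_allow = 305000/141 = 2163 mm².
For a solid circular section, d ≥ √(4A/π) = 52.48 mm.

52.5 mm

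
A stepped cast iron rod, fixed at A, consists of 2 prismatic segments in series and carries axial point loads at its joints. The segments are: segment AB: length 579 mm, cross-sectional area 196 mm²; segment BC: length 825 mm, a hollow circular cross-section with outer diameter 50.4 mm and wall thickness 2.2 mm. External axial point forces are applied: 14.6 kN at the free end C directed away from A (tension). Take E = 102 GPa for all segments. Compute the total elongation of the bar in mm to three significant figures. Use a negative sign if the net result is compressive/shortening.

0.777 mm

Internal axial forces (sectioning from the free end, tension +): N_BC = 14.6 kN, N_AB = 14.6 kN.
A_BC = 333.1 mm².
δ_AB = 14600·579/(196·102000) = 0.4228 mm
δ_BC = 14600·825/(333.1·102000) = 0.3545 mm
δ = Σδ_i = 0.7773 mm.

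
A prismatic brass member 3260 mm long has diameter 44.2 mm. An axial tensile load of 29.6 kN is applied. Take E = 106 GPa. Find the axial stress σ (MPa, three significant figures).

A = 1534 mm².
σ = N/A = 29600/1534 = 19.29 MPa.

19.3 MPa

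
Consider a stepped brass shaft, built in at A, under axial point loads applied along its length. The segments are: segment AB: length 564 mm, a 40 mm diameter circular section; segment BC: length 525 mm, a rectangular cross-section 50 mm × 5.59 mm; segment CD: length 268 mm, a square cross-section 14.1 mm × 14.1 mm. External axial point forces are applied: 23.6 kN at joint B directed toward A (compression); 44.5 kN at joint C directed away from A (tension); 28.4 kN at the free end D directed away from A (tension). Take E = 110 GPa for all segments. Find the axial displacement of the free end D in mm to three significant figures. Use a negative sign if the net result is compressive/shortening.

Internal axial forces (sectioning from the free end, tension +): N_CD = 28.4 kN, N_BC = 72.9 kN, N_AB = 49.3 kN.
A_AB = 1257 mm².
A_BC = 279.5 mm².
A_CD = 198.8 mm².
δ_AB = 49300·564/(1257·110000) = 0.2012 mm
δ_BC = 72900·525/(279.5·110000) = 1.245 mm
δ_CD = 28400·268/(198.8·110000) = 0.348 mm
δ = Σδ_i = 1.794 mm.

1.79 mm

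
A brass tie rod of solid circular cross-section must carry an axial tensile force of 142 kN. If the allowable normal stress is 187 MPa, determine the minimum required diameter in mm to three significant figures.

Required area A ≥ P/σ_allow = 142000/187 = 759.4 mm².
For a solid circular section, d ≥ √(4A/π) = 31.09 mm.

31.1 mm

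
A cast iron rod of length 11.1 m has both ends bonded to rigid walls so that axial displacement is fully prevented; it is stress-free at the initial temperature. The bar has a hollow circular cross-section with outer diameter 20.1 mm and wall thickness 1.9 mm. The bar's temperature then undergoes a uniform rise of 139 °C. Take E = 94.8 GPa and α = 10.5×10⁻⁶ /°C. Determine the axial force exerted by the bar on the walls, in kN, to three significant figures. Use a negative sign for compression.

Free thermal expansion αLΔT = 10.5e-6 · 11100 · 139 = 16.2 mm.
The walls impose strain ε = −(16.2)/11100 = -1.4595e-03; σ = Eε = 94800 · -1.4595e-03 = -138.4 MPa.
Wall reaction R = σ·A = -138.4·108.6 = -15030 N = -15.03 kN.

-15.0 kN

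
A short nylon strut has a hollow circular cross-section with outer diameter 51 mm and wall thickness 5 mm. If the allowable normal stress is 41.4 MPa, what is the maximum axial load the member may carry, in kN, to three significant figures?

29.9 kN

A = 722.6 mm².
P_max = σ_allow · A = 41.4 · 722.6 = 29910 N = 29.91 kN.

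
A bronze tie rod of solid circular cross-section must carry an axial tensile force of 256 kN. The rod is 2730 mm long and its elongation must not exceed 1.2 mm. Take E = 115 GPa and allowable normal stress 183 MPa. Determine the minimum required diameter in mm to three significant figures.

80.3 mm

Required area A ≥ P/σ_allow = 256000/183 = 1399 mm².
For a solid circular section, d ≥ √(4A/π) = 42.2 mm.
Elongation limit: A ≥ PL/(Eδ_allow) = 256000·2730/(115000·1.2) = 5064 mm² ⇒ d ≥ 80.3 mm.
The elongation limit governs.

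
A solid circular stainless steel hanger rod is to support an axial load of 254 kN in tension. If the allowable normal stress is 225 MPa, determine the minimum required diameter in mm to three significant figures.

37.9 mm

Required area A ≥ P/σ_allow = 254000/225 = 1129 mm².
For a solid circular section, d ≥ √(4A/π) = 37.91 mm.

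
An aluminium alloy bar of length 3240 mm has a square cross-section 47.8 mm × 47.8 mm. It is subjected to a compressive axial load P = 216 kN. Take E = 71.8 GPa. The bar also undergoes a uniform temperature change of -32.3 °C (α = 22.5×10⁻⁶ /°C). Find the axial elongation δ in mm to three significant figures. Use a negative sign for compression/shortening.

A = 2285 mm².
δ_mech = NL/(AE) = -216000·3240/(2285·71800) = -4.266 mm.
δ_thermal = αLΔT = 22.5e-6·3240·-32.3 = -2.355 mm.
δ = δ_mech + δ_thermal = -6.621 mm.

-6.62 mm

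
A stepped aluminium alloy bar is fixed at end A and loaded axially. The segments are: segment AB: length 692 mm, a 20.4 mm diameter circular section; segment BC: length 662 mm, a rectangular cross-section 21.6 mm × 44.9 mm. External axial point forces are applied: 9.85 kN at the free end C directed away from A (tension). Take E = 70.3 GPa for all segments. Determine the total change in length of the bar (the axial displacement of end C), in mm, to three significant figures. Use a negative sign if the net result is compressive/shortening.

Internal axial forces (sectioning from the free end, tension +): N_BC = 9.85 kN, N_AB = 9.85 kN.
A_AB = 326.9 mm².
A_BC = 969.8 mm².
δ_AB = 9850·692/(326.9·70300) = 0.2966 mm
δ_BC = 9850·662/(969.8·70300) = 0.09564 mm
δ = Σδ_i = 0.3923 mm.

0.392 mm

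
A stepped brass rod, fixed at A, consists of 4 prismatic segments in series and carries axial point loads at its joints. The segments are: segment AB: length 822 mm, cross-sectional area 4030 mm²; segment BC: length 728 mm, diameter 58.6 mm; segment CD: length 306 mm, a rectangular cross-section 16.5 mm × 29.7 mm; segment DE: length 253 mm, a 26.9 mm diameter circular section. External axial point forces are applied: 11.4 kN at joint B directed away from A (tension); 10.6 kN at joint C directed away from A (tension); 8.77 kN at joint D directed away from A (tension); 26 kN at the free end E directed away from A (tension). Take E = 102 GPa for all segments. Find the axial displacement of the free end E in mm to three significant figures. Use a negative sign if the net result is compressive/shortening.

Internal axial forces (sectioning from the free end, tension +): N_DE = 26 kN, N_CD = 34.77 kN, N_BC = 45.37 kN, N_AB = 56.77 kN.
A_BC = 2697 mm².
A_CD = 490.1 mm².
A_DE = 568.3 mm².
δ_AB = 56770·822/(4030·102000) = 0.1135 mm
δ_BC = 45370·728/(2697·102000) = 0.1201 mm
δ_CD = 34770·306/(490.1·102000) = 0.2129 mm
δ_DE = 26000·253/(568.3·102000) = 0.1135 mm
δ = Σδ_i = 0.5599 mm.

0.560 mm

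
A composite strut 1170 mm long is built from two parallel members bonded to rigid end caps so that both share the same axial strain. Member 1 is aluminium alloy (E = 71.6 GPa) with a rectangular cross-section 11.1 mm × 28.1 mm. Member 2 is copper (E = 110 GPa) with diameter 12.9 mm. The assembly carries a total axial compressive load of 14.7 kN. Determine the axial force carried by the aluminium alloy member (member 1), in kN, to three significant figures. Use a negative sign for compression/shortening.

A_1 = 311.9 mm².
A_2 = 130.7 mm².
Equal strain + equilibrium ⇒ each member carries load in proportion to AE: A₁E₁ = 22330000 N, A₂E₂ = 14380000 N, ΣAE = 36710000 N.
F₁ = P·A₁E₁/ΣAE = -14700·22330000/36710000 = -8943 N.

-8.94 kN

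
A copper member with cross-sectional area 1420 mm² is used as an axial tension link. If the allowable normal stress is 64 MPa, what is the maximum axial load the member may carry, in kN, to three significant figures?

90.9 kN

P_max = σ_allow · A = 64 · 1420 = 90880 N = 90.88 kN.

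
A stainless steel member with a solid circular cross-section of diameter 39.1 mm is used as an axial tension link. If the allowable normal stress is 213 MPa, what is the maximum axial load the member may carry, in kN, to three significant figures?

256 kN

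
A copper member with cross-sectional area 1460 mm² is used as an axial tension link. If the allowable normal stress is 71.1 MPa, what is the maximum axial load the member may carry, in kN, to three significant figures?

P_max = σ_allow · A = 71.1 · 1460 = 103800 N = 103.8 kN.

104 kN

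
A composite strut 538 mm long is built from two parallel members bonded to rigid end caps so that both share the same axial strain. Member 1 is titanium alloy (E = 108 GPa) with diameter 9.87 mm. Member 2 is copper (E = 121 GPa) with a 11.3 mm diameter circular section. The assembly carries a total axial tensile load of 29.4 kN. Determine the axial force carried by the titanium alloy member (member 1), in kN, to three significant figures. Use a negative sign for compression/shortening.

11.9 kN

A_1 = 76.51 mm².
A_2 = 100.3 mm².
Equal strain + equilibrium ⇒ each member carries load in proportion to AE: A₁E₁ = 8263000 N, A₂E₂ = 12130000 N, ΣAE = 20400000 N.
F₁ = P·A₁E₁/ΣAE = 29400·8263000/20400000 = 11910 N.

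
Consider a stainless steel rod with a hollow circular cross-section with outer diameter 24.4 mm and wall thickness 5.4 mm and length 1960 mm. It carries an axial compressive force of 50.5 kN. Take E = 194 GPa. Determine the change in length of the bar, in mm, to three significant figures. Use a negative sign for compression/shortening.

-1.58 mm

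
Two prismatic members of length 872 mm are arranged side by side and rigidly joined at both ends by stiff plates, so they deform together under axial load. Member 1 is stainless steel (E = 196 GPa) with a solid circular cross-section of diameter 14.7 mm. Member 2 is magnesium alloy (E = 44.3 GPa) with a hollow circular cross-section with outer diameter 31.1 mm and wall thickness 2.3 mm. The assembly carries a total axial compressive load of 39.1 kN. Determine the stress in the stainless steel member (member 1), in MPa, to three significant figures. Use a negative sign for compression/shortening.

A_1 = 169.7 mm².
A_2 = 208.1 mm².
Equal strain + equilibrium ⇒ each member carries load in proportion to AE: A₁E₁ = 33260000 N, A₂E₂ = 9219000 N, ΣAE = 42480000 N.
σ₁ = P·E₁/ΣAE = -39100·196000/42480000 = -180.4 MPa.

-180 MPa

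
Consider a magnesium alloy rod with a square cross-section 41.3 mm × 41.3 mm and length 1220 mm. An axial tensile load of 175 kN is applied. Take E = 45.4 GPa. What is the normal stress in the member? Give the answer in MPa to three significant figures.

103 MPa

A = 1706 mm².
σ = N/A = 175000/1706 = 102.6 MPa.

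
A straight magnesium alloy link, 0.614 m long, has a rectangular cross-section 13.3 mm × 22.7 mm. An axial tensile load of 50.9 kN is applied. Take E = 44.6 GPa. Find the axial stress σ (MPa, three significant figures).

169 MPa

A = 301.9 mm².
σ = N/A = 50900/301.9 = 168.6 MPa.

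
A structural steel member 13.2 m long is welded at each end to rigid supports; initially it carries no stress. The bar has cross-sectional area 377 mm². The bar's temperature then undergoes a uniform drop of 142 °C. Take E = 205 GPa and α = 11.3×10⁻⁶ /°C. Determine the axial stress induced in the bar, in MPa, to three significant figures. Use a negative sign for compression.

Free thermal expansion αLΔT = 11.3e-6 · 13200 · -142 = -21.18 mm.
The walls impose strain ε = −(-21.18)/13200 = 1.6046e-03; σ = Eε = 205000 · 1.6046e-03 = 328.9 MPa.

329 MPa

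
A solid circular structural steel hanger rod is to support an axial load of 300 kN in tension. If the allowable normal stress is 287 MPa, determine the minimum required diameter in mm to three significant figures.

Required area A ≥ P/σ_allow = 300000/287 = 1045 mm².
For a solid circular section, d ≥ √(4A/π) = 36.48 mm.

36.5 mm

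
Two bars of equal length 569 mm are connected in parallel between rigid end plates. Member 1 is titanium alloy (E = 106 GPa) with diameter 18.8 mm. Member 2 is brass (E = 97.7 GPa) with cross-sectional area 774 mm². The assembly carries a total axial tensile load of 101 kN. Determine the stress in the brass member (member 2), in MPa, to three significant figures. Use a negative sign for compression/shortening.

A_1 = 277.6 mm².
Equal strain + equilibrium ⇒ each member carries load in proportion to AE: A₁E₁ = 29420000 N, A₂E₂ = 75620000 N, ΣAE = 105000000 N.
σ₂ = P·E₂/ΣAE = 101000·97700/105000000 = 93.94 MPa.

93.9 MPa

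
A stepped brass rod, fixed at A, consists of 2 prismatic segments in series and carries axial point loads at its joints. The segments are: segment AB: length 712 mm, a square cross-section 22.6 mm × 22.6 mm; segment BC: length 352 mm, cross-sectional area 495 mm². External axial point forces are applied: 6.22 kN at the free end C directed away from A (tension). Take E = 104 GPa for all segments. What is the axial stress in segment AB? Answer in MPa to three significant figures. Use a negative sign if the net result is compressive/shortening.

12.2 MPa

Internal axial forces (sectioning from the free end, tension +): N_BC = 6.22 kN, N_AB = 6.22 kN.
A_AB = 510.8 mm².
σ_AB = N_AB/A_AB = 6220/510.8 = 12.18 MPa.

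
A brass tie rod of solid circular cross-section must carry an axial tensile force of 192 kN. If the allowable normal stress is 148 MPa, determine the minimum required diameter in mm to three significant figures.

40.6 mm

Required area A ≥ P/σ_allow = 192000/148 = 1297 mm².
For a solid circular section, d ≥ √(4A/π) = 40.64 mm.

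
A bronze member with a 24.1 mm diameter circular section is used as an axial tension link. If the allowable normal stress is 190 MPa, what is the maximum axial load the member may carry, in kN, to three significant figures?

A = 456.2 mm².
P_max = σ_allow · A = 190 · 456.2 = 86670 N = 86.67 kN.

86.7 kN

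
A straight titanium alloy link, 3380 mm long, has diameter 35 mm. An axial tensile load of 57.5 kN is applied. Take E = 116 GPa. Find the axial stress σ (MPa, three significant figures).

A = 962.1 mm².
σ = N/A = 57500/962.1 = 59.76 MPa.

59.8 MPa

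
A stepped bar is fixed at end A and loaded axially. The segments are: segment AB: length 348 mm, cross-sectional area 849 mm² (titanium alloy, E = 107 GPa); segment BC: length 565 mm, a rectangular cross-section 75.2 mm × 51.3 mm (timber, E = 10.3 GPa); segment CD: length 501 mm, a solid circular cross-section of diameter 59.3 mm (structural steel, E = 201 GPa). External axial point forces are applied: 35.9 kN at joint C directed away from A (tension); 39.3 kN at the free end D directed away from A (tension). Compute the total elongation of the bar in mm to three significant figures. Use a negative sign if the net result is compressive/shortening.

1.39 mm

Internal axial forces (sectioning from the free end, tension +): N_CD = 39.3 kN, N_BC = 75.2 kN, N_AB = 75.2 kN.
A_BC = 3858 mm².
A_CD = 2762 mm².
δ_AB = 75200·348/(849·107000) = 0.2881 mm
δ_BC = 75200·565/(3858·10300) = 1.069 mm
δ_CD = 39300·501/(2762·201000) = 0.03547 mm
δ = Σδ_i = 1.393 mm.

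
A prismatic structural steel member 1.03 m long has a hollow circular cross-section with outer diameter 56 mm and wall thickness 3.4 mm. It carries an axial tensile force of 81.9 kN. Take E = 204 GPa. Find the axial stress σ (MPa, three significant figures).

146 MPa

A = 561.8 mm².
σ = N/A = 81900/561.8 = 145.8 MPa.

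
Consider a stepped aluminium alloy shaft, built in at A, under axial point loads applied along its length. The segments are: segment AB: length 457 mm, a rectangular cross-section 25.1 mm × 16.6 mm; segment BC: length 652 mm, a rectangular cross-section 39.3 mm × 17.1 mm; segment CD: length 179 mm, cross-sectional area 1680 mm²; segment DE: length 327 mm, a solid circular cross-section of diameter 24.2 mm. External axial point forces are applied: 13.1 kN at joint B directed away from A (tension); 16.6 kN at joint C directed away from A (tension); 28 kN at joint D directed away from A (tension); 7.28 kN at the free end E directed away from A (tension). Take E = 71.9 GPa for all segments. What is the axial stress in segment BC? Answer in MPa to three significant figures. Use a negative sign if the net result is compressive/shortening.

77.2 MPa

Internal axial forces (sectioning from the free end, tension +): N_DE = 7.28 kN, N_CD = 35.28 kN, N_BC = 51.88 kN, N_AB = 64.98 kN.
A_BC = 672 mm².
σ_BC = N_BC/A_BC = 51880/672 = 77.2 MPa.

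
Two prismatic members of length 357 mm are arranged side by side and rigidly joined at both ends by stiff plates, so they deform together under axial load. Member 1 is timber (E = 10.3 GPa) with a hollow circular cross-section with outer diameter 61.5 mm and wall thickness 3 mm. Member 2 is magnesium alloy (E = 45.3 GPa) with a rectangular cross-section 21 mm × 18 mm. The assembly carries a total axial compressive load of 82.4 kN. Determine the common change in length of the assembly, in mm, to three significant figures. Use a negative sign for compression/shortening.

A_1 = 551.3 mm².
A_2 = 378 mm².
Equal strain + equilibrium ⇒ each member carries load in proportion to AE: A₁E₁ = 5679000 N, A₂E₂ = 17120000 N, ΣAE = 22800000 N.
δ = PL/ΣAE = -82400·357/22800000 = -1.29 mm.

-1.29 mm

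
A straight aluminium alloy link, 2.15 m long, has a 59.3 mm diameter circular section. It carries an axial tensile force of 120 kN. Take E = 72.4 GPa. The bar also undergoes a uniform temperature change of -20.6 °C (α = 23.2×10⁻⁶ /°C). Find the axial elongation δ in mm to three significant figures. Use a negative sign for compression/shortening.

0.263 mm

A = 2762 mm².
δ_mech = NL/(AE) = 120000·2150/(2762·72400) = 1.29 mm.
δ_thermal = αLΔT = 23.2e-6·2150·-20.6 = -1.028 mm.
δ = δ_mech + δ_thermal = 0.2627 mm.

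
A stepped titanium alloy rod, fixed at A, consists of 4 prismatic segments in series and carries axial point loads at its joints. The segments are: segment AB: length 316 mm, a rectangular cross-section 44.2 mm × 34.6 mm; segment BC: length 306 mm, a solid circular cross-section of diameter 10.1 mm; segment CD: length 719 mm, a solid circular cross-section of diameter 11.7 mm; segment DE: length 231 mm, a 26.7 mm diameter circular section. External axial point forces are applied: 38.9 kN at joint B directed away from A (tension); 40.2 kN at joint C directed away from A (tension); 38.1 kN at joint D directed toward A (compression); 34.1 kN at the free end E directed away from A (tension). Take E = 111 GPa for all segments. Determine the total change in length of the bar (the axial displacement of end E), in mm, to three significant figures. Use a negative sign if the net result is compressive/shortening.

1.27 mm

Internal axial forces (sectioning from the free end, tension +): N_DE = 34.1 kN, N_CD = -4 kN, N_BC = 36.2 kN, N_AB = 75.1 kN.
A_AB = 1529 mm².
A_BC = 80.12 mm².
A_CD = 107.5 mm².
A_DE = 559.9 mm².
δ_AB = 75100·316/(1529·111000) = 0.1398 mm
δ_BC = 36200·306/(80.12·111000) = 1.246 mm
δ_CD = -4000·719/(107.5·111000) = -0.241 mm
δ_DE = 34100·231/(559.9·111000) = 0.1267 mm
δ = Σδ_i = 1.271 mm.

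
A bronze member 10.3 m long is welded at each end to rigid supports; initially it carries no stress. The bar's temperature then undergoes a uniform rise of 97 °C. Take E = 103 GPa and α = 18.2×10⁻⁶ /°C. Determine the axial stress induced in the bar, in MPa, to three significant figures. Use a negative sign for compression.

Free thermal expansion αLΔT = 18.2e-6 · 10300 · 97 = 18.18 mm.
The walls impose strain ε = −(18.18)/10300 = -1.7654e-03; σ = Eε = 103000 · -1.7654e-03 = -181.8 MPa.

-182 MPa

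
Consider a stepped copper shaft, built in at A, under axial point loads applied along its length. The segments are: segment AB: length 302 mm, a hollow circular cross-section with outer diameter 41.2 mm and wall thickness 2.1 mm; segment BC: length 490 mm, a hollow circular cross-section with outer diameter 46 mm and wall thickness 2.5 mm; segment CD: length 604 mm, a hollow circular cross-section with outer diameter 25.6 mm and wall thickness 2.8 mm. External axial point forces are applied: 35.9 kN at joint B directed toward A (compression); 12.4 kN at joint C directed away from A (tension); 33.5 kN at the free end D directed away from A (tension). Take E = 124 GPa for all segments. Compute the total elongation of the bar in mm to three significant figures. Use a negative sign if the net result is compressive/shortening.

1.44 mm

Internal axial forces (sectioning from the free end, tension +): N_CD = 33.5 kN, N_BC = 45.9 kN, N_AB = 10 kN.
A_AB = 258 mm².
A_BC = 341.6 mm².
A_CD = 200.6 mm².
δ_AB = 10000·302/(258·124000) = 0.09441 mm
δ_BC = 45900·490/(341.6·124000) = 0.5309 mm
δ_CD = 33500·604/(200.6·124000) = 0.8136 mm
δ = Σδ_i = 1.439 mm.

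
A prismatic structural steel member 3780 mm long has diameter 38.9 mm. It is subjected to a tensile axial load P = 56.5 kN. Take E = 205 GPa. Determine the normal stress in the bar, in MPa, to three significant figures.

A = 1188 mm².
σ = N/A = 56500/1188 = 47.54 MPa.

47.5 MPa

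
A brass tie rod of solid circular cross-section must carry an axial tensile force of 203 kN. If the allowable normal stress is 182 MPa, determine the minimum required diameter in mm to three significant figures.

Required area A ≥ P/σ_allow = 203000/182 = 1115 mm².
For a solid circular section, d ≥ √(4A/π) = 37.68 mm.

37.7 mm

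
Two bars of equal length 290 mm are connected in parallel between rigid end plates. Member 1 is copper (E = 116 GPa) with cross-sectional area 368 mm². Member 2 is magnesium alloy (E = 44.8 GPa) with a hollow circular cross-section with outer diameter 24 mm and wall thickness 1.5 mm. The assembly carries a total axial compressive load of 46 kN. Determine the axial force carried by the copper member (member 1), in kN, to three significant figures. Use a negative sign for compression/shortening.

A_2 = 106 mm².
Equal strain + equilibrium ⇒ each member carries load in proportion to AE: A₁E₁ = 42690000 N, A₂E₂ = 4750000 N, ΣAE = 47440000 N.
F₁ = P·A₁E₁/ΣAE = -46000·42690000/47440000 = -41390 N.

-41.4 kN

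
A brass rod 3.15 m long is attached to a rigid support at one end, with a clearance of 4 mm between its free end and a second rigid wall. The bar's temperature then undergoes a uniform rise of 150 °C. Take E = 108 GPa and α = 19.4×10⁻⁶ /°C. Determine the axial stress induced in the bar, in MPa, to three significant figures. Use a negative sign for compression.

-177 MPa

Free thermal expansion αLΔT = 19.4e-6 · 3150 · 150 = 9.166 mm.
The walls engage after the gap closes; constrained expansion = 9.166 − 4 = 5.166 mm.
The walls impose strain ε = −(5.166)/3150 = -1.6402e-03; σ = Eε = 108000 · -1.6402e-03 = -177.1 MPa.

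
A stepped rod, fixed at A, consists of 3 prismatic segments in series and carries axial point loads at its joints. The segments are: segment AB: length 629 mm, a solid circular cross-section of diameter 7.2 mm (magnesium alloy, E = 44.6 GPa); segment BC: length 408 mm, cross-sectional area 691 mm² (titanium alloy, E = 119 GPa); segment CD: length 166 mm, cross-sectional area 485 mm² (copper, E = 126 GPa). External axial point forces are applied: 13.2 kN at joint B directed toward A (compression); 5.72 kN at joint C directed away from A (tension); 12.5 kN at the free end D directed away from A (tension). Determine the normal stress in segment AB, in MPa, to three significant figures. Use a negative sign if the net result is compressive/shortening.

123 MPa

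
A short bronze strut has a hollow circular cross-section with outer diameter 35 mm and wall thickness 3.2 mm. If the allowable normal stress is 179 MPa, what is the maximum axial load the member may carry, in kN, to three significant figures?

A = 319.7 mm².
P_max = σ_allow · A = 179 · 319.7 = 57220 N = 57.22 kN.

57.2 kN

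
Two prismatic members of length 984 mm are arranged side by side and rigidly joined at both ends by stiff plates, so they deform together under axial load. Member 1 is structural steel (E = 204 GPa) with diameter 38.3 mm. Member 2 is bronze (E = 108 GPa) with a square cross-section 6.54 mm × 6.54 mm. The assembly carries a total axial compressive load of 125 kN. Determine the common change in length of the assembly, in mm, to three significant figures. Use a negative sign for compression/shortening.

-0.513 mm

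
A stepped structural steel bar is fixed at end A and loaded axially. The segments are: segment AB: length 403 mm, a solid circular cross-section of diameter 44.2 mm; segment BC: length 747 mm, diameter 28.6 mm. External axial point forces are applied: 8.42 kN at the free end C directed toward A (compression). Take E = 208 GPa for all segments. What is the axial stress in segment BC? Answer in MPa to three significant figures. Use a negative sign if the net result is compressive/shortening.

Internal axial forces (sectioning from the free end, tension +): N_BC = -8.42 kN, N_AB = -8.42 kN.
A_BC = 642.4 mm².
σ_BC = N_BC/A_BC = -8420/642.4 = -13.11 MPa.

-13.1 MPa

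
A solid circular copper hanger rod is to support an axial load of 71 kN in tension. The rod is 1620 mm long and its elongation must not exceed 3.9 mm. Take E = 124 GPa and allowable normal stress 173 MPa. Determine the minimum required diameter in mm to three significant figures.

22.9 mm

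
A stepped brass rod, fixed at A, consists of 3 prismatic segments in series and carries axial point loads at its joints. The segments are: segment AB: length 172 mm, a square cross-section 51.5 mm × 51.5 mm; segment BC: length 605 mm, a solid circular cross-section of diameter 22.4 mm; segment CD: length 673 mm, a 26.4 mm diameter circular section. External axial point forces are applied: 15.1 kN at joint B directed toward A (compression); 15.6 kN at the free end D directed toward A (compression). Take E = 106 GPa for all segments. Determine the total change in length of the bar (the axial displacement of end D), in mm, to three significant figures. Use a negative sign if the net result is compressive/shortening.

-0.426 mm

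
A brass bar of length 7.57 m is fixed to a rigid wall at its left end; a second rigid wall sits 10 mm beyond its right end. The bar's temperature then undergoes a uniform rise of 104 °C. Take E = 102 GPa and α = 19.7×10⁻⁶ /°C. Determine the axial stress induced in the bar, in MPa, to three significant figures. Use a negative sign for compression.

-74.2 MPa

Free thermal expansion αLΔT = 19.7e-6 · 7570 · 104 = 15.51 mm.
The walls engage after the gap closes; constrained expansion = 15.51 − 10 = 5.509 mm.
The walls impose strain ε = −(5.509)/7570 = -7.2780e-04; σ = Eε = 102000 · -7.2780e-04 = -74.24 MPa.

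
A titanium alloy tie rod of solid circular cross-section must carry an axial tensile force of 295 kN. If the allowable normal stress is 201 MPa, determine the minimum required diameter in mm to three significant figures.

Required area A ≥ P/σ_allow = 295000/201 = 1468 mm².
For a solid circular section, d ≥ √(4A/π) = 43.23 mm.

43.2 mm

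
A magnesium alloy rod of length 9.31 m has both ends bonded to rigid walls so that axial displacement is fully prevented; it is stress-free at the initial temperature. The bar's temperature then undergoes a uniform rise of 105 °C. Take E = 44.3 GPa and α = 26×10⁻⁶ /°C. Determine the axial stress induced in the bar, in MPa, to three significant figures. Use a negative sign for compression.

Free thermal expansion αLΔT = 26e-6 · 9310 · 105 = 25.42 mm.
The walls impose strain ε = −(25.42)/9310 = -2.7300e-03; σ = Eε = 44300 · -2.7300e-03 = -120.9 MPa.

-121 MPa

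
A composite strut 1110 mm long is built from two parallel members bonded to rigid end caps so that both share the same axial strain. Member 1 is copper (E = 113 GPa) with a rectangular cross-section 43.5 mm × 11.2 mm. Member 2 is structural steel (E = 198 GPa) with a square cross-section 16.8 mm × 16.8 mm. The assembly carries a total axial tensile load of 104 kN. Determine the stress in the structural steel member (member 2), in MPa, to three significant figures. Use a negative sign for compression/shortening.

A_1 = 487.2 mm².
A_2 = 282.2 mm².
Equal strain + equilibrium ⇒ each member carries load in proportion to AE: A₁E₁ = 55050000 N, A₂E₂ = 55880000 N, ΣAE = 110900000 N.
σ₂ = P·E₂/ΣAE = 104000·198000/110900000 = 185.6 MPa.

186 MPa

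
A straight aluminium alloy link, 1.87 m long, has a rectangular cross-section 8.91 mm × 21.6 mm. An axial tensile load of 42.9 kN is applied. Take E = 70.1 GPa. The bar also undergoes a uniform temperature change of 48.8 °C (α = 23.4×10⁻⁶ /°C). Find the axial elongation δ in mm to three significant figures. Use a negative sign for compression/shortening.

8.08 mm

A = 192.5 mm².
δ_mech = NL/(AE) = 42900·1870/(192.5·70100) = 5.946 mm.
δ_thermal = αLΔT = 23.4e-6·1870·48.8 = 2.135 mm.
δ = δ_mech + δ_thermal = 8.082 mm.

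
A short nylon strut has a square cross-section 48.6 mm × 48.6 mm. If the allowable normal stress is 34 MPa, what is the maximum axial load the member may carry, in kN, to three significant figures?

A = 2362 mm².
P_max = σ_allow · A = 34 · 2362 = 80310 N = 80.31 kN.

80.3 kN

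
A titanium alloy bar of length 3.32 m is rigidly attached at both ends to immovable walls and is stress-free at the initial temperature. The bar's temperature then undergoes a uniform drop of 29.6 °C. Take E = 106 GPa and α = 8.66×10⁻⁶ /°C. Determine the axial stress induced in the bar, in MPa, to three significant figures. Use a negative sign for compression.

Free thermal expansion αLΔT = 8.66e-6 · 3320 · -29.6 = -0.851 mm.
The walls impose strain ε = −(-0.851)/3320 = 2.5634e-04; σ = Eε = 106000 · 2.5634e-04 = 27.17 MPa.

27.2 MPa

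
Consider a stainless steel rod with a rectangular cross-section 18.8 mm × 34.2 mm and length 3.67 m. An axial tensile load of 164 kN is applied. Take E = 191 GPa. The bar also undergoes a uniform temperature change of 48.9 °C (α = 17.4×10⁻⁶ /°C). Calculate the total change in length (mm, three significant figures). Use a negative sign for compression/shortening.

A = 643 mm².
δ_mech = NL/(AE) = 164000·3670/(643·191000) = 4.901 mm.
δ_thermal = αLΔT = 17.4e-6·3670·48.9 = 3.123 mm.
δ = δ_mech + δ_thermal = 8.024 mm.

8.02 mm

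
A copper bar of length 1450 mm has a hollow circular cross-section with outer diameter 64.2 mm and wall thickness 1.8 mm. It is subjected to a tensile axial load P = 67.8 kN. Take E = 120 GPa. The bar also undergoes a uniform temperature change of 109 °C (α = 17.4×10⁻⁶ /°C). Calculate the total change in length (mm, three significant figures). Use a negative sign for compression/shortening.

A = 352.9 mm².
δ_mech = NL/(AE) = 67800·1450/(352.9·120000) = 2.322 mm.
δ_thermal = αLΔT = 17.4e-6·1450·109 = 2.75 mm.
δ = δ_mech + δ_thermal = 5.072 mm.

5.07 mm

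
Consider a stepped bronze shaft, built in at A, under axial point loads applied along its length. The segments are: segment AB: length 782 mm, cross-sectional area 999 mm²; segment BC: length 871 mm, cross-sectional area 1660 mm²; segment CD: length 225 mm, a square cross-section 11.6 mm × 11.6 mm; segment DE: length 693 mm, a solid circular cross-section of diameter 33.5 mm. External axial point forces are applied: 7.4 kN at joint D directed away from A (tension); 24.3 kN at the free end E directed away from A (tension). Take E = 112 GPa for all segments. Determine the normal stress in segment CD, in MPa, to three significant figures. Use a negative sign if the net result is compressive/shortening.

236 MPa

Internal axial forces (sectioning from the free end, tension +): N_DE = 24.3 kN, N_CD = 31.7 kN, N_BC = 31.7 kN, N_AB = 31.7 kN.
A_CD = 134.6 mm².
σ_CD = N_CD/A_CD = 31700/134.6 = 235.6 MPa.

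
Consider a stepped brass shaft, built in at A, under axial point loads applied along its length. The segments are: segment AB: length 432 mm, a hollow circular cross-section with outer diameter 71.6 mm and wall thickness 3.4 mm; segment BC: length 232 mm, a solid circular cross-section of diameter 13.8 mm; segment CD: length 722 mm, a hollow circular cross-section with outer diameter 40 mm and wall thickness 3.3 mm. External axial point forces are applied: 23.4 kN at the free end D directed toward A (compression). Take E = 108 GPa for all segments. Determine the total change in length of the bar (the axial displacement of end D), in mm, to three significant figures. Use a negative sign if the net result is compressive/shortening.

Internal axial forces (sectioning from the free end, tension +): N_CD = -23.4 kN, N_BC = -23.4 kN, N_AB = -23.4 kN.
A_AB = 728.5 mm².
A_BC = 149.6 mm².
A_CD = 380.5 mm².
δ_AB = -23400·432/(728.5·108000) = -0.1285 mm
δ_BC = -23400·232/(149.6·108000) = -0.3361 mm
δ_CD = -23400·722/(380.5·108000) = -0.4111 mm
δ = Σδ_i = -0.8757 mm.

-0.876 mm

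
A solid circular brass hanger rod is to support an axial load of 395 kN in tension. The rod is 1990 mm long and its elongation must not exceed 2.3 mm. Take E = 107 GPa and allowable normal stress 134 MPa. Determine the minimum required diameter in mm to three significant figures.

63.8 mm

Required area A ≥ P/σ_allow = 395000/134 = 2948 mm².
For a solid circular section, d ≥ √(4A/π) = 61.26 mm.
Elongation limit: A ≥ PL/(Eδ_allow) = 395000·1990/(107000·2.3) = 3194 mm² ⇒ d ≥ 63.77 mm.
The elongation limit governs.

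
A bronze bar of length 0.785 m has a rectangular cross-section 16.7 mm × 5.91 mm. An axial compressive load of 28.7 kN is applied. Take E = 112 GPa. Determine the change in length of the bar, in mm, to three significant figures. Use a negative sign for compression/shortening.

-2.04 mm

A = 98.7 mm².
δ_mech = NL/(AE) = -28700·785/(98.7·112000) = -2.038 mm.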